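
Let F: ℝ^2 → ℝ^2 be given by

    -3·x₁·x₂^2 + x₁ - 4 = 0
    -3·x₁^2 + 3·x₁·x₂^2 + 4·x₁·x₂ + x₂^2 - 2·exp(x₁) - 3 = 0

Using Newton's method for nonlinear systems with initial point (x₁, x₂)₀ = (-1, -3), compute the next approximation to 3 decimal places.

At (-1, -3): F = (22.000, -12.73576).
Jacobian J = [[-3·x₂^2 + 1, -6·x₁·x₂], [-6·x₁ + 3·x₂^2 + 4·x₂ - 2·exp(x₁), 6·x₁·x₂ + 4·x₁ + 2·x₂]].
At the point, J = [[-26.000, -18.000], [20.26424, 8.000]] (det J = 156.75634).
Solving J·Δ = −F gives Δ = (0.340, 0.732).
Then the next iterate is (x₁, x₂)₁ = (-0.660, -2.268).

(-0.660, -2.268)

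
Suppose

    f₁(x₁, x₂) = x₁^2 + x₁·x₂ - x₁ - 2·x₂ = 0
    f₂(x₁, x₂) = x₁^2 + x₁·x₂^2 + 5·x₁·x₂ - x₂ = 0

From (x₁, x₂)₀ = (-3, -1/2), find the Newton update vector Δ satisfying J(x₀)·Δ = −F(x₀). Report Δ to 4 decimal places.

(1.9067, 0.0400)

At (-3, -1/2): F = (14.5000, 16.2500).
Jacobian J = [[2·x₁ + x₂ - 1, x₁ - 2], [2·x₁ + x₂^2 + 5·x₂, 2·x₁·x₂ + 5·x₁ - 1]].
At the point, J = [[-7.5000, -5.0000], [-8.2500, -13.0000]] (det J = 56.2500).
Solving J·Δ = −F gives Δ = (1.9067, 0.0400).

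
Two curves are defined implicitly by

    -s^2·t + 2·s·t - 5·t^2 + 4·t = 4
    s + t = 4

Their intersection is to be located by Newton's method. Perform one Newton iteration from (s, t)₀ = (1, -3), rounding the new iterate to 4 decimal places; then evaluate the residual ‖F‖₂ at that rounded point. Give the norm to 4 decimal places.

3.6651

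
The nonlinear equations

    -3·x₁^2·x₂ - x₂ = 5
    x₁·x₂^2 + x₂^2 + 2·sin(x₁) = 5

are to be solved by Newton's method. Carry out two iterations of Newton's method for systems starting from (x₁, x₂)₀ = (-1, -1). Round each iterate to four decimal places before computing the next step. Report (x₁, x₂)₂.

(1.5484, -3.7276)

At (-1, -1): F = (-1.0000, -6.682942).
Jacobian J = [[-6·x₁·x₂, -3·x₁^2 - 1], [x₂^2 + 2·cos(x₁), 2·x₁·x₂ + 2·x₂]].
At the point, J = [[-6.0000, -4.0000], [2.080605, 0.0000]] (det J = 8.322418).
Solving J·Δ = −F gives Δ = (3.2120, -5.0680).
Then the next iterate is (x₁, x₂)₁ = (2.2120, -6.0680).
Round to (2.2120, -6.0680) and repeat: F = (90.139153, 114.870597), J = [[80.534496, -15.678832], [35.624303, -38.980832]].
Δ = (-0.6636, 2.3404), so (x₁, x₂)₂ = (1.5484, -3.7276).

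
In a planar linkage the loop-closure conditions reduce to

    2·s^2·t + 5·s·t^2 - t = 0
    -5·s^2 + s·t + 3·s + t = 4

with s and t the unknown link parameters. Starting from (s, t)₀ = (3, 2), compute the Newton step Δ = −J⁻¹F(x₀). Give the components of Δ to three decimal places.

At (3, 2): F = (94.000, -32.000).
Jacobian J = [[4·s·t + 5·t^2, 2·s^2 + 10·s·t - 1], [-10·s + t + 3, s + 1]].
At the point, J = [[44.000, 77.000], [-25.000, 4.000]] (det J = 2101.000).
Solving J·Δ = −F gives Δ = (-1.352, -0.448).

(-1.352, -0.448)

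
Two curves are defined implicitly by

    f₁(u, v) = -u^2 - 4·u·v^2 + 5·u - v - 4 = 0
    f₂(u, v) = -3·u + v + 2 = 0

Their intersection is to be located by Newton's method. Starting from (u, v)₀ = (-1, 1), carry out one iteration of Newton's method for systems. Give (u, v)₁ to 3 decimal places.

(1.042, 1.125)

At (-1, 1): F = (-7.000, 6.000).
Jacobian J = [[-2·u - 4·v^2 + 5, -8·u·v - 1], [-3, 1]].
At the point, J = [[3.000, 7.000], [-3.000, 1.000]] (det J = 24.000).
Solving J·Δ = −F gives Δ = (2.042, 0.125).
Then the next iterate is (u, v)₁ = (1.042, 1.125).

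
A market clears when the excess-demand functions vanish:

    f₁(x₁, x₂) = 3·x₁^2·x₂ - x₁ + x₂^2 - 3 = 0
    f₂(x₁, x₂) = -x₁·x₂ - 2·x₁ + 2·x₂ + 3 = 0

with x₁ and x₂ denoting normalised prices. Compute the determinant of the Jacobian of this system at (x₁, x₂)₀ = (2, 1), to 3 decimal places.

42.000

J = [[6·x₁·x₂ - 1, 3·x₁^2 + 2·x₂], [-x₂ - 2, -x₁ + 2]].
At the point, J = [[11.000, 14.000], [-3.000, 0.000]].
det J = 42.000.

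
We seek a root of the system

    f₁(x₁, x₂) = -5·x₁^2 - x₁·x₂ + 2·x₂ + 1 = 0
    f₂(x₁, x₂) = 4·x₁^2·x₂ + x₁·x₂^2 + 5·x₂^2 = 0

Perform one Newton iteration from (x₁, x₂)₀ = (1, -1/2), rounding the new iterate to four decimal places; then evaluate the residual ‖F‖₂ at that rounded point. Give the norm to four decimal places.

0.6512

At (1, -1/2): F = (-4.5000, -0.5000).
Jacobian J = [[-10·x₁ - x₂, -x₁ + 2], [8·x₁·x₂ + x₂^2, 4·x₁^2 + 2·x₁·x₂ + 10·x₂]].
At the point, J = [[-9.5000, 1.0000], [-3.7500, -2.0000]] (det J = 22.7500).
Solving J·Δ = −F gives Δ = (-0.4176, 0.5330).
Then the next iterate is (x₁, x₂)₁ = (0.5824, 0.0330).
Re-evaluating at (0.5824, 0.0330): F = (-0.649168, 0.050852), so ‖F‖₂ = 0.6512.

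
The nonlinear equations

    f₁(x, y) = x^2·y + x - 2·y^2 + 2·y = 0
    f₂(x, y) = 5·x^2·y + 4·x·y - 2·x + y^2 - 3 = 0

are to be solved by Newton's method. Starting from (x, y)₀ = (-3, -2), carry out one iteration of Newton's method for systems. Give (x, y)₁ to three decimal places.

(-2.714, -0.459)

At (-3, -2): F = (-33.000, -59.000).
Jacobian J = [[2·x·y + 1, x^2 - 4·y + 2], [10·x·y + 4·y - 2, 5·x^2 + 4·x + 2·y]].
At the point, J = [[13.000, 19.000], [50.000, 29.000]] (det J = -573.000).
Solving J·Δ = −F gives Δ = (0.286, 1.541).
Then the next iterate is (x, y)₁ = (-2.714, -0.459).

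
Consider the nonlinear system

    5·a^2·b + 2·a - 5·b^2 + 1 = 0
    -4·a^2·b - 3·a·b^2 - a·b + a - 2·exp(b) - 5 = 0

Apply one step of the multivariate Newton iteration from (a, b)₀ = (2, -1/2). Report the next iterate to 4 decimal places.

At (2, -1/2): F = (-6.2500, 3.286939).
Jacobian J = [[10·a·b + 2, 5·a^2 - 10·b], [-8·a·b - 3·b^2 - b + 1, -4·a^2 - 6·a·b - a - 2·exp(b)]].
At the point, J = [[-8.0000, 25.0000], [8.7500, -13.213061]] (det J = -113.045509).
Solving J·Δ = −F gives Δ = (0.0036, 0.2512).
Then the next iterate is (a, b)₁ = (2.0036, -0.2488).

(2.0036, -0.2488)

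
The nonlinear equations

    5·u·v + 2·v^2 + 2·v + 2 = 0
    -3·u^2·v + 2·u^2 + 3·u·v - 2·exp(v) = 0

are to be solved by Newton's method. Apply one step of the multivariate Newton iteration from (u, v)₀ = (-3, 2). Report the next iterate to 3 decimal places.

(-1.690, 1.419)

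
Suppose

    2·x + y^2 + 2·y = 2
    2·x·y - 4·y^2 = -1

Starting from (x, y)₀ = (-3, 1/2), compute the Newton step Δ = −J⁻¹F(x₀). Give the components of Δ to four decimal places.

At (-3, 1/2): F = (-6.7500, -3.0000).
Jacobian J = [[2, 2·y + 2], [2·y, 2·x - 8·y]].
At the point, J = [[2.0000, 3.0000], [1.0000, -10.0000]] (det J = -23.0000).
Solving J·Δ = −F gives Δ = (3.3261, 0.0326).

(3.3261, 0.0326)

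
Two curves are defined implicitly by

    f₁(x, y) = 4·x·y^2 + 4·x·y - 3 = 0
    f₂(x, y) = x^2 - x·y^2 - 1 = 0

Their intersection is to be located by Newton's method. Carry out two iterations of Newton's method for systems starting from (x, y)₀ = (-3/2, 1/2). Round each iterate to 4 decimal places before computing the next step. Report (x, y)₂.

At (-3/2, 1/2): F = (-7.5000, 1.6250).
Jacobian J = [[4·y^2 + 4·y, 8·x·y + 4·x], [2·x - y^2, -2·x·y]].
At the point, J = [[3.0000, -12.0000], [-3.2500, 1.5000]] (det J = -34.5000).
Solving J·Δ = −F gives Δ = (0.2391, -0.5652).
Then the next iterate is (x, y)₁ = (-1.2609, -0.0652).
Round to (-1.2609, -0.0652) and repeat: F = (-2.692598, 0.595229), J = [[-0.243796, -4.385915], [-2.526051, -0.164421]].
Δ = (0.2766, -0.6293), so (x, y)₂ = (-0.9843, -0.6945).

(-0.9843, -0.6945)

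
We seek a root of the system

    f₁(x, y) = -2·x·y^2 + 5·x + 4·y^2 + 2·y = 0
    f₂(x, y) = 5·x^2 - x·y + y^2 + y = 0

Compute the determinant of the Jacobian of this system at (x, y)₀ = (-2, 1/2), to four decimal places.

J = [[-2·y^2 + 5, -4·x·y + 8·y + 2], [10·x - y, -x + 2·y + 1]].
At the point, J = [[4.5000, 10.0000], [-20.5000, 4.0000]].
det J = 223.0000.

223.0000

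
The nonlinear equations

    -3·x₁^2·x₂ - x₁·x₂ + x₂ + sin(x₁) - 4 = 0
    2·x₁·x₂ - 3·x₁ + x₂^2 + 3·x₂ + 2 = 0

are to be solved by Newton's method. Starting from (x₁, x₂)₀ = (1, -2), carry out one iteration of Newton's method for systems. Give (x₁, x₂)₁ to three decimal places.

(-1.811, -14.677)

At (1, -2): F = (2.84147, -7.000).
Jacobian J = [[-6·x₁·x₂ - x₂ + cos(x₁), -3·x₁^2 - x₁ + 1], [2·x₂ - 3, 2·x₁ + 2·x₂ + 3]].
At the point, J = [[14.54030, -3.000], [-7.000, 1.000]] (det J = -6.45970).
Solving J·Δ = −F gives Δ = (-2.811, -12.677).
Then the next iterate is (x₁, x₂)₁ = (-1.811, -14.677).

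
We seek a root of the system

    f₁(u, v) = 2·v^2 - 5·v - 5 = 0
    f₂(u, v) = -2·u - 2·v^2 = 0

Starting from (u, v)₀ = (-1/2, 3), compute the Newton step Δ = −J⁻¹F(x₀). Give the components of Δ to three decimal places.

(-10.214, 0.286)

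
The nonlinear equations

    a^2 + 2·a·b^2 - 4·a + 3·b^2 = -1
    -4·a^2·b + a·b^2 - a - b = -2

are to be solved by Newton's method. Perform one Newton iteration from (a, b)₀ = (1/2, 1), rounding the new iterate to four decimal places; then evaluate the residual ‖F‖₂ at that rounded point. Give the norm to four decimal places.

At (1/2, 1): F = (3.2500, 0.0000).
Jacobian J = [[2·a + 2·b^2 - 4, 4·a·b + 6·b], [-8·a·b + b^2 - 1, -4·a^2 + 2·a·b - 1]].
At the point, J = [[-1.0000, 8.0000], [-4.0000, -1.0000]] (det J = 33.0000).
Solving J·Δ = −F gives Δ = (0.0985, -0.3939).
Then the next iterate is (a, b)₁ = (0.5985, 0.6061).
Re-evaluating at (0.5985, 0.6061): F = (0.506000, 0.146838), so ‖F‖₂ = 0.5269.

0.5269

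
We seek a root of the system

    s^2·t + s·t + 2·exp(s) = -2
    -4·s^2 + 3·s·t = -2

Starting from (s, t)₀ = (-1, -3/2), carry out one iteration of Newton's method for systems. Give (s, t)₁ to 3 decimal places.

At (-1, -3/2): F = (2.73576, 2.500).
Jacobian J = [[2·s·t + t + 2·exp(s), s^2 + s], [-8·s + 3·t, 3·s]].
At the point, J = [[2.23576, 0.000], [3.500, -3.000]] (det J = -6.70728).
Solving J·Δ = −F gives Δ = (-1.224, -0.594).
Then the next iterate is (s, t)₁ = (-2.224, -2.094).

(-2.224, -2.094)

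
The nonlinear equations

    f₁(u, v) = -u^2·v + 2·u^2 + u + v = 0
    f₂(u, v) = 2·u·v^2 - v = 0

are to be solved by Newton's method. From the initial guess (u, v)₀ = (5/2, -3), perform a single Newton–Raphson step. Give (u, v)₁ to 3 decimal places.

At (5/2, -3): F = (30.750, 48.000).
Jacobian J = [[-2·u·v + 4·u + 1, -u^2 + 1], [2·v^2, 4·u·v - 1]].
At the point, J = [[26.000, -5.250], [18.000, -31.000]] (det J = -711.500).
Solving J·Δ = −F gives Δ = (-0.986, 0.976).
Then the next iterate is (u, v)₁ = (1.514, -2.024).

(1.514, -2.024)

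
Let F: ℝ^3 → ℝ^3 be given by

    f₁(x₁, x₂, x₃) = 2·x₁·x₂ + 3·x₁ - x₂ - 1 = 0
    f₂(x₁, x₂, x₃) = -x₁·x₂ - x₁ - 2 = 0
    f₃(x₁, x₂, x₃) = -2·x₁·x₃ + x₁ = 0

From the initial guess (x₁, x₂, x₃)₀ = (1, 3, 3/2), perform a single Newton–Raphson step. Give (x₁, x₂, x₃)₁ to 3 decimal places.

(1.200, -3.800, 0.300)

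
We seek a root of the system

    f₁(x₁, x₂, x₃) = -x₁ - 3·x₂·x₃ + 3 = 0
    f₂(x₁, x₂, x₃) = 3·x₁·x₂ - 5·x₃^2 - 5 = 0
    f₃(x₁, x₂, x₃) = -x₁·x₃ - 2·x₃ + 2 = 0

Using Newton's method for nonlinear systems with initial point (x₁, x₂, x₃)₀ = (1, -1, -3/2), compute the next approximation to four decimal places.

(-1.5400, -1.6067, -0.6033)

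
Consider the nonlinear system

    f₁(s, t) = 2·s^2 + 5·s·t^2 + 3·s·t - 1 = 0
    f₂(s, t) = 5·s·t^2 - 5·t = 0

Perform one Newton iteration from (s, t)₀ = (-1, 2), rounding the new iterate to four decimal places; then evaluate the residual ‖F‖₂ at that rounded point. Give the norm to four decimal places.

3.6934

At (-1, 2): F = (-25.0000, -30.0000).
Jacobian J = [[4·s + 5·t^2 + 3·t, 10·s·t + 3·s], [5·t^2, 10·s·t - 5]].
At the point, J = [[22.0000, -23.0000], [20.0000, -25.0000]] (det J = -90.0000).
Solving J·Δ = −F gives Δ = (-0.7222, -1.7778).
Then the next iterate is (s, t)₁ = (-1.7222, 0.2222).
Re-evaluating at (-1.7222, 0.2222): F = (3.358778, -1.536150), so ‖F‖₂ = 3.6934.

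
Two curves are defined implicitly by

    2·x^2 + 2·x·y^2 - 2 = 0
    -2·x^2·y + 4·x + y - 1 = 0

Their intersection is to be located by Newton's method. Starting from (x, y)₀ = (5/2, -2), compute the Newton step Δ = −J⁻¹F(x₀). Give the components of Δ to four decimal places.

(-1.0595, 0.5714)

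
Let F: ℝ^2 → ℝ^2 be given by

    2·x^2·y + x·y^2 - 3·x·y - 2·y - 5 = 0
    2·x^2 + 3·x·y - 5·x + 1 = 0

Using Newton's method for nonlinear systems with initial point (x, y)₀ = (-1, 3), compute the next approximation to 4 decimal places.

At (-1, 3): F = (-5.0000, -1.0000).
Jacobian J = [[4·x·y + y^2 - 3·y, 2·x^2 + 2·x·y - 3·x - 2], [4·x + 3·y - 5, 3·x]].
At the point, J = [[-12.0000, -3.0000], [0.0000, -3.0000]] (det J = 36.0000).
Solving J·Δ = −F gives Δ = (-0.3333, -0.3333).
Then the next iterate is (x, y)₁ = (-1.3333, 2.6667).

(-1.3333, 2.6667)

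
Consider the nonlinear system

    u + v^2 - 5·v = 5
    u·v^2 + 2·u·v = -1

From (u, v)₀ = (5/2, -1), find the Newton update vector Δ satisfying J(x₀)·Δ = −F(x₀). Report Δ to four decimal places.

(-1.5000, 0.2857)

At (5/2, -1): F = (3.5000, -1.5000).
Jacobian J = [[1, 2·v - 5], [v^2 + 2·v, 2·u·v + 2·u]].
At the point, J = [[1.0000, -7.0000], [-1.0000, 0.0000]] (det J = -7.0000).
Solving J·Δ = −F gives Δ = (-1.5000, 0.2857).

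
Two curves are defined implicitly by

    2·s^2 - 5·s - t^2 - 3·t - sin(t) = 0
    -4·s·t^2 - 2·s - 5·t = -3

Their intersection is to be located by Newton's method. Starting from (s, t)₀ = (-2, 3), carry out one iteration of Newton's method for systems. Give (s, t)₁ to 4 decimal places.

(-1.4133, 2.0301)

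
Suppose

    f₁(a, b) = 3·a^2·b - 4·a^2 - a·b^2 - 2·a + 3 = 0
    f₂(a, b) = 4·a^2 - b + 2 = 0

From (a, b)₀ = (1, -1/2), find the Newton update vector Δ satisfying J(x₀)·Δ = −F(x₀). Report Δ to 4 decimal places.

At (1, -1/2): F = (-4.7500, 6.5000).
Jacobian J = [[6·a·b - 8·a - b^2 - 2, 3·a^2 - 2·a·b], [8·a, -1]].
At the point, J = [[-13.2500, 4.0000], [8.0000, -1.0000]] (det J = -18.7500).
Solving J·Δ = −F gives Δ = (-1.1333, -2.5667).

(-1.1333, -2.5667)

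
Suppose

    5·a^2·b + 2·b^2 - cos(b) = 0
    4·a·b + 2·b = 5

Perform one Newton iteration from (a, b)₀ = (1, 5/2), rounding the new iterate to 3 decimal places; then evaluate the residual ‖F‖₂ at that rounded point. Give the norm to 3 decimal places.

6.131

At (1, 5/2): F = (25.80114, 10.000).
Jacobian J = [[10·a·b, 5·a^2 + 4·b + sin(b)], [4·b, 4·a + 2]].
At the point, J = [[25.000, 15.59847], [10.000, 6.000]] (det J = -5.98472).
Solving J·Δ = −F gives Δ = (-0.197, -1.339).
Then the next iterate is (a, b)₁ = (0.803, 1.161).
Re-evaluating at (0.803, 1.161): F = (6.04054, 1.05113), so ‖F‖₂ = 6.131.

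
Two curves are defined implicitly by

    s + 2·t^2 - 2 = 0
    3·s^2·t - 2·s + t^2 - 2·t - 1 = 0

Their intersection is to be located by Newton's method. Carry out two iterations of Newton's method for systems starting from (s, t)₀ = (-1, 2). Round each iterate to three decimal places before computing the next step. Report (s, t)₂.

At (-1, 2): F = (5.000, 7.000).
Jacobian J = [[1, 4·t], [6·s·t - 2, 3·s^2 + 2·t - 2]].
At the point, J = [[1.000, 8.000], [-14.000, 5.000]] (det J = 117.000).
Solving J·Δ = −F gives Δ = (0.265, -0.658).
Then the next iterate is (s, t)₁ = (-0.735, 1.342).
Round to (-0.735, 1.342) and repeat: F = (0.86693, 1.76191), J = [[1.000, 5.368], [-7.91822, 2.30468]].
Δ = (0.166, -0.193), so (s, t)₂ = (-0.569, 1.149).

(-0.569, 1.149)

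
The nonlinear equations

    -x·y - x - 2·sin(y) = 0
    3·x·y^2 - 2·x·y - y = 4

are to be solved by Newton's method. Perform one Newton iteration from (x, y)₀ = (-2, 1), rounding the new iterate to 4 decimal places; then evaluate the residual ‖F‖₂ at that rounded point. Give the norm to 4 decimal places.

4.0334

At (-2, 1): F = (2.317058, -7.0000).
Jacobian J = [[-y - 1, -x - 2·cos(y)], [3·y^2 - 2·y, 6·x·y - 2·x - 1]].
At the point, J = [[-2.0000, 0.919395], [1.0000, -9.0000]] (det J = 17.080605).
Solving J·Δ = −F gives Δ = (0.8441, -0.6840).
Then the next iterate is (x, y)₁ = (-1.1559, 0.3160).
Re-evaluating at (-1.1559, 0.3160): F = (0.899630, -3.931742), so ‖F‖₂ = 4.0334.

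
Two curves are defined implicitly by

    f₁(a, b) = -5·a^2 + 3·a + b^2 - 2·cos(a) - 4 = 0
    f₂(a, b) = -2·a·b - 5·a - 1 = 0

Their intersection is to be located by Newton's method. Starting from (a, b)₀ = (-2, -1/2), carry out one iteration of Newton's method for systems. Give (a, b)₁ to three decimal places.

(-0.654, -0.904)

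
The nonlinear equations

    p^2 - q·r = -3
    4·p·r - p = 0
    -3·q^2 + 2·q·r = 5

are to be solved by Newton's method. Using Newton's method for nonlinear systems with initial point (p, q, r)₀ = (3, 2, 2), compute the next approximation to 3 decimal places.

At (3, 2, 2): F = (8.000, 21.000, -9.000).
Jacobian J = [[2·p, -r, -q], [4·r - 1, 0, 4·p], [0, -6·q + 2·r, 2·q]].
At the point, J = [[6.000, -2.000, -2.000], [7.000, 0.000, 12.000], [0.000, -8.000, 4.000]] (det J = 744.000).
Solving J·Δ = −F gives Δ = (-2.000, -1.417, -0.583).
Then the next iterate is (p, q, r)₁ = (1.000, 0.583, 1.417).

(1.000, 0.583, 1.417)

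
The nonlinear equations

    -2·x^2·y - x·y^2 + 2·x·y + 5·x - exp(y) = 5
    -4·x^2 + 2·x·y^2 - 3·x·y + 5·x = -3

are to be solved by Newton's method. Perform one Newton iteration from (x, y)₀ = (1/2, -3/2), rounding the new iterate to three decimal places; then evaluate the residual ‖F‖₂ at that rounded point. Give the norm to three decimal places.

5.640

At (1/2, -3/2): F = (-4.59813, 9.000).
Jacobian J = [[-4·x·y - y^2 + 2·y + 5, -2·x^2 - 2·x·y + 2·x - exp(y)], [-8·x + 2·y^2 - 3·y + 5, 4·x·y - 3·x]].
At the point, J = [[2.750, 1.77687], [10.000, -4.500]] (det J = -30.14370).
Solving J·Δ = −F gives Δ = (0.156, 2.346).
Then the next iterate is (x, y)₁ = (0.656, 0.846).
Re-evaluating at (0.656, 0.846): F = (-4.13799, 3.83275), so ‖F‖₂ = 5.640.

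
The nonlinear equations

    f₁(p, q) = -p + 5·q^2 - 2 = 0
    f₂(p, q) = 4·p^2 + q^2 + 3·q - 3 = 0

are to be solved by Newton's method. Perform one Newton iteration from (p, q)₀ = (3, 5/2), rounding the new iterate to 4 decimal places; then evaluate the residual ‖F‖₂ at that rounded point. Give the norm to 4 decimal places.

12.7857

At (3, 5/2): F = (26.2500, 46.7500).
Jacobian J = [[-1, 10·q], [8·p, 2·q + 3]].
At the point, J = [[-1.0000, 25.0000], [24.0000, 8.0000]] (det J = -608.0000).
Solving J·Δ = −F gives Δ = (-1.5769, -1.1131).
Then the next iterate is (p, q)₁ = (1.4231, 1.3869).
Re-evaluating at (1.4231, 1.3869): F = (6.194358, 11.185046), so ‖F‖₂ = 12.7857.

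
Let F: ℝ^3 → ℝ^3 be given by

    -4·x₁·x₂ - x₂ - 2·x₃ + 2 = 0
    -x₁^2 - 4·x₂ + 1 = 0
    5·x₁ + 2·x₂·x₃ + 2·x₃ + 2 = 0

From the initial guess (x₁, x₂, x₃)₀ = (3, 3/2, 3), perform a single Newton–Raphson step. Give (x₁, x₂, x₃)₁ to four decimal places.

At (3, 3/2, 3): F = (-23.5000, -14.0000, 32.0000).
Jacobian J = [[-4·x₂, -4·x₁ - 1, -2], [-2·x₁, -4, 0], [5, 2·x₃, 2·x₂ + 2]].
At the point, J = [[-6.0000, -13.0000, -2.0000], [-6.0000, -4.0000, 0.0000], [5.0000, 6.0000, 5.0000]] (det J = -238.0000).
Solving J·Δ = −F gives Δ = (-2.2185, -0.1723, -3.9748).
Then the next iterate is (x₁, x₂, x₃)₁ = (0.7815, 1.3277, -0.9748).

(0.7815, 1.3277, -0.9748)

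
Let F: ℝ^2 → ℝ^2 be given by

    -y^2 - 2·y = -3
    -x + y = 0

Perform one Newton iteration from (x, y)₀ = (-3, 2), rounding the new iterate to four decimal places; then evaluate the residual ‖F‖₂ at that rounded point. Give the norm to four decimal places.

At (-3, 2): F = (-5.0000, 5.0000).
Jacobian J = [[0, -2·y - 2], [-1, 1]].
At the point, J = [[0.0000, -6.0000], [-1.0000, 1.0000]] (det J = -6.0000).
Solving J·Δ = −F gives Δ = (4.1667, -0.8333).
Then the next iterate is (x, y)₁ = (1.1667, 1.1667).
Re-evaluating at (1.1667, 1.1667): F = (-0.694589, 0.0000), so ‖F‖₂ = 0.6946.

0.6946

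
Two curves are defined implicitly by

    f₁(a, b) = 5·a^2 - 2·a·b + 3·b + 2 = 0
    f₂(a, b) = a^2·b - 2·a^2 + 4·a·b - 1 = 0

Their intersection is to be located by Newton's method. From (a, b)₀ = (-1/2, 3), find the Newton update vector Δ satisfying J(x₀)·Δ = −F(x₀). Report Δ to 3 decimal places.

At (-1/2, 3): F = (15.250, -6.750).
Jacobian J = [[10·a - 2·b, -2·a + 3], [2·a·b - 4·a + 4·b, a^2 + 4·a]].
At the point, J = [[-11.000, 4.000], [11.000, -1.750]] (det J = -24.750).
Solving J·Δ = −F gives Δ = (0.013, -3.778).

(0.013, -3.778)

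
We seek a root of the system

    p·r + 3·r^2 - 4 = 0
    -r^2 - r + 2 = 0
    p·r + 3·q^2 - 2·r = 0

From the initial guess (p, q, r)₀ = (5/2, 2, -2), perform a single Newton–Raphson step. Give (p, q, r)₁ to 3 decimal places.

At (5/2, 2, -2): F = (3.000, 0.000, 11.000).
Jacobian J = [[r, 0, p + 6·r], [0, 0, -2·r - 1], [r, 6·q, p - 2]].
At the point, J = [[-2.000, 0.000, -9.500], [0.000, 0.000, 3.000], [-2.000, 12.000, 0.500]] (det J = 72.000).
Solving J·Δ = −F gives Δ = (1.500, -0.667, 0.000).
Then the next iterate is (p, q, r)₁ = (4.000, 1.333, -2.000).

(4.000, 1.333, -2.000)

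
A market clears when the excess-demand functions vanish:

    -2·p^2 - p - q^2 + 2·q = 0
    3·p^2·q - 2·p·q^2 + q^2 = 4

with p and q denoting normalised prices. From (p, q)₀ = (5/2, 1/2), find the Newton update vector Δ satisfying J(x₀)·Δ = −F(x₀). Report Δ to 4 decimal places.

(-1.2677, 0.3050)

At (5/2, 1/2): F = (-14.2500, 4.3750).
Jacobian J = [[-4·p - 1, -2·q + 2], [6·p·q - 2·q^2, 3·p^2 - 4·p·q + 2·q]].
At the point, J = [[-11.0000, 1.0000], [7.0000, 14.7500]] (det J = -169.2500).
Solving J·Δ = −F gives Δ = (-1.2677, 0.3050).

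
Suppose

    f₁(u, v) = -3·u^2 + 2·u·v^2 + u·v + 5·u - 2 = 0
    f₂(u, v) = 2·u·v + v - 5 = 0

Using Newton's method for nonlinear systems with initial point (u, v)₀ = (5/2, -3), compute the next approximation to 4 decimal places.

At (5/2, -3): F = (29.2500, -23.0000).
Jacobian J = [[-6·u + 2·v^2 + v + 5, 4·u·v + u], [2·v, 2·u + 1]].
At the point, J = [[5.0000, -27.5000], [-6.0000, 6.0000]] (det J = -135.0000).
Solving J·Δ = −F gives Δ = (-3.3852, 0.4481).
Then the next iterate is (u, v)₁ = (-0.8852, -2.5519).

(-0.8852, -2.5519)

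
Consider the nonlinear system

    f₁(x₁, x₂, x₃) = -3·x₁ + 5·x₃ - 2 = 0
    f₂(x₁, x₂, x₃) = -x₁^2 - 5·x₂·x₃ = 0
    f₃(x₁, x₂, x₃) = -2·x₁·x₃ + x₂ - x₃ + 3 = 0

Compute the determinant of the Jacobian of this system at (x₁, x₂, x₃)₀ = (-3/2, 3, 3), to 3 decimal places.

J = [[-3, 0, 5], [-2·x₁, -5·x₃, -5·x₂], [-2·x₃, 1, -2·x₁ - 1]].
At the point, J = [[-3.000, 0.000, 5.000], [3.000, -15.000, -15.000], [-6.000, 1.000, 2.000]].
det J = -390.000.

-390.000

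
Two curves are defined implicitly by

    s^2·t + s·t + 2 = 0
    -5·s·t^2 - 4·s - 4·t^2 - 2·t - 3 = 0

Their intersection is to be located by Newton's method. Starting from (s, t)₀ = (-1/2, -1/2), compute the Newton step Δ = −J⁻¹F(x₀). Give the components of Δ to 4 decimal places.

At (-1/2, -1/2): F = (2.1250, -0.3750).
Jacobian J = [[2·s·t + t, s^2 + s], [-5·t^2 - 4, -10·s·t - 8·t - 2]].
At the point, J = [[0.0000, -0.2500], [-5.2500, -0.5000]] (det J = -1.3125).
Solving J·Δ = −F gives Δ = (-0.8810, 8.5000).

(-0.8810, 8.5000)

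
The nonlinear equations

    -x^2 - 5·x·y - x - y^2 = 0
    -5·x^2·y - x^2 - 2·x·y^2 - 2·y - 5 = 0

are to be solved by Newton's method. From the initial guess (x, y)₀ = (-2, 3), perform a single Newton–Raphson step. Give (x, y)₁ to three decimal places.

(-1.067, 1.048)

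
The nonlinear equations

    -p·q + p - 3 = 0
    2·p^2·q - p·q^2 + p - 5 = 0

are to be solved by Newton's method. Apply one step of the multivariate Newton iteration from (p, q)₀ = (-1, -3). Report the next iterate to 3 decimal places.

At (-1, -3): F = (-7.000, -3.000).
Jacobian J = [[-q + 1, -p], [4·p·q - q^2 + 1, 2·p^2 - 2·p·q]].
At the point, J = [[4.000, 1.000], [4.000, -4.000]] (det J = -20.000).
Solving J·Δ = −F gives Δ = (1.550, 0.800).
Then the next iterate is (p, q)₁ = (0.550, -2.200).

(0.550, -2.200)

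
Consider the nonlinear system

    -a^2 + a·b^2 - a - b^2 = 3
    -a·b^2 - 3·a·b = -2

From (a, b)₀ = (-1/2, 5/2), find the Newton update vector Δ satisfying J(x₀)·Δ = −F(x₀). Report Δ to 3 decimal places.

(0.231, -1.424)

At (-1/2, 5/2): F = (-12.125, 8.875).
Jacobian J = [[-2·a + b^2 - 1, 2·a·b - 2·b], [-b^2 - 3·b, -2·a·b - 3·a]].
At the point, J = [[6.250, -7.500], [-13.750, 4.000]] (det J = -78.125).
Solving J·Δ = −F gives Δ = (0.231, -1.424).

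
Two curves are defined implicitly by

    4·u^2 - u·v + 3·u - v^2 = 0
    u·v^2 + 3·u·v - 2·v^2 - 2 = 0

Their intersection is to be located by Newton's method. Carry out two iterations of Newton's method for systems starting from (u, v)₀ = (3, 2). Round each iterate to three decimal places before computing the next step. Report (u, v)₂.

(0.916, 1.759)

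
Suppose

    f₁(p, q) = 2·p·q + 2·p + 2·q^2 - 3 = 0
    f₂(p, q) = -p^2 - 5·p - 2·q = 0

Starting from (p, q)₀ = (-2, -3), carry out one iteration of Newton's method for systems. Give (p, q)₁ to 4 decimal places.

(16.2500, -6.1250)

At (-2, -3): F = (23.0000, 12.0000).
Jacobian J = [[2·q + 2, 2·p + 4·q], [-2·p - 5, -2]].
At the point, J = [[-4.0000, -16.0000], [-1.0000, -2.0000]] (det J = -8.0000).
Solving J·Δ = −F gives Δ = (18.2500, -3.1250).
Then the next iterate is (p, q)₁ = (16.2500, -6.1250).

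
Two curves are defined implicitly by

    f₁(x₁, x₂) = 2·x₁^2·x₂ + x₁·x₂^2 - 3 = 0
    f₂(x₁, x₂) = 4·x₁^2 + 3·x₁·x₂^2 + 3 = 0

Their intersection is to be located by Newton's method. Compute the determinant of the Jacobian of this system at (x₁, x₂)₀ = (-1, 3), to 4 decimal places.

130.0000

J = [[4·x₁·x₂ + x₂^2, 2·x₁^2 + 2·x₁·x₂], [8·x₁ + 3·x₂^2, 6·x₁·x₂]].
At the point, J = [[-3.0000, -4.0000], [19.0000, -18.0000]].
det J = 130.0000.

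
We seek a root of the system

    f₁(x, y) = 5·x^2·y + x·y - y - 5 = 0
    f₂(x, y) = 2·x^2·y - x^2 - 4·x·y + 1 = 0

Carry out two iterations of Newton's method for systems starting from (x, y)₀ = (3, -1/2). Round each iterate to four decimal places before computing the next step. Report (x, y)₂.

At (3, -1/2): F = (-28.5000, -11.0000).
Jacobian J = [[10·x·y + y, 5·x^2 + x - 1], [4·x·y - 2·x - 4·y, 2·x^2 - 4·x]].
At the point, J = [[-15.5000, 47.0000], [-10.0000, 6.0000]] (det J = 377.0000).
Solving J·Δ = −F gives Δ = (-0.9178, 0.3037).
Then the next iterate is (x, y)₁ = (2.0822, -0.1963).
Round to (2.0822, -0.1963) and repeat: F = (-9.467785, -3.402753), J = [[-4.283659, 22.759984], [-5.014143, 0.342314]].
Δ = (-0.6587, 0.2920), so (x, y)₂ = (1.4235, 0.0957).

(1.4235, 0.0957)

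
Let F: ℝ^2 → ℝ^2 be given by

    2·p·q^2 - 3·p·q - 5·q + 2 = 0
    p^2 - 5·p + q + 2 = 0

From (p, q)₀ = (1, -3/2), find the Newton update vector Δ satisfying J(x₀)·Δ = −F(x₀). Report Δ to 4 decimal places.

At (1, -3/2): F = (18.5000, -3.5000).
Jacobian J = [[2·q^2 - 3·q, 4·p·q - 3·p - 5], [2·p - 5, 1]].
At the point, J = [[9.0000, -14.0000], [-3.0000, 1.0000]] (det J = -33.0000).
Solving J·Δ = −F gives Δ = (-0.9242, 0.7273).

(-0.9242, 0.7273)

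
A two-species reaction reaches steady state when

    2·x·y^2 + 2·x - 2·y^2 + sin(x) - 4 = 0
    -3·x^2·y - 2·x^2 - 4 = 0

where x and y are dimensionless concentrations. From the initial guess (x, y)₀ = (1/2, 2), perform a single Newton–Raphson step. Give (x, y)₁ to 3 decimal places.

(0.024, -0.924)

At (1/2, 2): F = (-6.52057, -6.000).
Jacobian J = [[2·y^2 + cos(x) + 2, 4·x·y - 4·y], [-6·x·y - 4·x, -3·x^2]].
At the point, J = [[10.87758, -4.000], [-8.000, -0.750]] (det J = -40.15819).
Solving J·Δ = −F gives Δ = (-0.476, -2.924).
Then the next iterate is (x, y)₁ = (0.024, -0.924).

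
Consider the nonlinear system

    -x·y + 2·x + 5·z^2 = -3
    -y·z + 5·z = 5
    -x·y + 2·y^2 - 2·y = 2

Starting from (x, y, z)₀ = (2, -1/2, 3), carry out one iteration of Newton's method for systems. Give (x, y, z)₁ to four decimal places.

(4.3074, -0.2244, 1.0594)

At (2, -1/2, 3): F = (53.0000, 11.5000, 0.5000).
Jacobian J = [[-y + 2, -x, 10·z], [0, -z, -y + 5], [-y, -x + 4·y - 2, 0]].
At the point, J = [[2.5000, -2.0000, 30.0000], [0.0000, -3.0000, 5.5000], [0.5000, -6.0000, 0.0000]] (det J = 122.0000).
Solving J·Δ = −F gives Δ = (2.3074, 0.2756, -1.9406).
Then the next iterate is (x, y, z)₁ = (4.3074, -0.2244, 1.0594).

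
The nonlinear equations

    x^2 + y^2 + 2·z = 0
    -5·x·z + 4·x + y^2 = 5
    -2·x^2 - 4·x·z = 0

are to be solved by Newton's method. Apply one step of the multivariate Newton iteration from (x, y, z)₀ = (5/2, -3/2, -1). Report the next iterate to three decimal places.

(1.171, -1.183, -0.453)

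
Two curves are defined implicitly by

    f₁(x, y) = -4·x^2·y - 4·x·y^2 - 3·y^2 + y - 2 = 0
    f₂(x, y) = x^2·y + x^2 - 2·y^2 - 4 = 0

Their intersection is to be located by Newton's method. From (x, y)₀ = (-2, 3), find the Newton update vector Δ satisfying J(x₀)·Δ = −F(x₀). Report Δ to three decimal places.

(-0.736, 0.722)

At (-2, 3): F = (-2.000, -6.000).
Jacobian J = [[-8·x·y - 4·y^2, -4·x^2 - 8·x·y - 6·y + 1], [2·x·y + 2·x, x^2 - 4·y]].
At the point, J = [[12.000, 15.000], [-16.000, -8.000]] (det J = 144.000).
Solving J·Δ = −F gives Δ = (-0.736, 0.722).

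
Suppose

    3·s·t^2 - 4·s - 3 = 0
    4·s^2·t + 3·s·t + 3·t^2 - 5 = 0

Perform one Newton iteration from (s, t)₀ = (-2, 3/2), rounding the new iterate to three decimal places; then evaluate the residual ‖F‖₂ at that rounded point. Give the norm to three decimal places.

At (-2, 3/2): F = (-8.500, 16.750).
Jacobian J = [[3·t^2 - 4, 6·s·t], [8·s·t + 3·t, 4·s^2 + 3·s + 6·t]].
At the point, J = [[2.750, -18.000], [-19.500, 19.000]] (det J = -298.750).
Solving J·Δ = −F gives Δ = (0.469, -0.401).
Then the next iterate is (s, t)₁ = (-1.531, 1.099).
Re-evaluating at (-1.531, 1.099): F = (-2.42343, 3.87975), so ‖F‖₂ = 4.574.

4.574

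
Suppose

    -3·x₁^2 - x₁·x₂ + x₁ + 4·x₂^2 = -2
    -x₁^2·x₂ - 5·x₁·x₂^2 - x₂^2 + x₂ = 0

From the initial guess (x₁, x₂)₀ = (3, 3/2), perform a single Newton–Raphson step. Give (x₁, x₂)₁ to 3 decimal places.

(1.841, 1.062)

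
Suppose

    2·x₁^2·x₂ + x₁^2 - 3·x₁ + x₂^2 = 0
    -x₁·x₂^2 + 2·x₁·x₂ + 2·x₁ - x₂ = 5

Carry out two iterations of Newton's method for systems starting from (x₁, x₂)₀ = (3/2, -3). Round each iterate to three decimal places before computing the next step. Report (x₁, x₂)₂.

(0.461, -0.422)

At (3/2, -3): F = (-6.750, -21.500).
Jacobian J = [[4·x₁·x₂ + 2·x₁ - 3, 2·x₁^2 + 2·x₂], [-x₂^2 + 2·x₂ + 2, -2·x₁·x₂ + 2·x₁ - 1]].
At the point, J = [[-18.000, -1.500], [-13.000, 11.000]] (det J = -217.500).
Solving J·Δ = −F gives Δ = (-0.490, 1.376).
Then the next iterate is (x₁, x₂)₁ = (1.010, -1.624).
Round to (1.010, -1.624) and repeat: F = (-2.68581, -7.30023), J = [[-7.54096, -1.20780], [-3.88538, 4.30048]].
Δ = (-0.549, 1.202), so (x₁, x₂)₂ = (0.461, -0.422).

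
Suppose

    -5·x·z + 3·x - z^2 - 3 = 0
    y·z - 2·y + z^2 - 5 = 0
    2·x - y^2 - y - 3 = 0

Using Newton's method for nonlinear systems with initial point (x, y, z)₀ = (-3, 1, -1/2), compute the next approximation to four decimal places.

(-1.8500, -1.9000, 0.3391)

At (-3, 1, -1/2): F = (-19.7500, -7.2500, -11.0000).
Jacobian J = [[-5·z + 3, 0, -5·x - 2·z], [0, z - 2, y + 2·z], [2, -2·y - 1, 0]].
At the point, J = [[5.5000, 0.0000, 16.0000], [0.0000, -2.5000, 0.0000], [2.0000, -3.0000, 0.0000]] (det J = 80.0000).
Solving J·Δ = −F gives Δ = (1.1500, -2.9000, 0.8391).
Then the next iterate is (x, y, z)₁ = (-1.8500, -1.9000, 0.3391).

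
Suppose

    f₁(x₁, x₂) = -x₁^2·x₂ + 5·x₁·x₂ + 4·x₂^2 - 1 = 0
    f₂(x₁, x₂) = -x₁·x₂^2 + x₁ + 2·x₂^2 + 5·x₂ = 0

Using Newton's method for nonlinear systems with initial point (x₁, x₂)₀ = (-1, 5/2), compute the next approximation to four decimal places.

At (-1, 5/2): F = (9.0000, 30.2500).
Jacobian J = [[-2·x₁·x₂ + 5·x₂, -x₁^2 + 5·x₁ + 8·x₂], [-x₂^2 + 1, -2·x₁·x₂ + 4·x₂ + 5]].
At the point, J = [[17.5000, 14.0000], [-5.2500, 20.0000]] (det J = 423.5000).
Solving J·Δ = −F gives Δ = (0.5750, -1.3616).
Then the next iterate is (x₁, x₂)₁ = (-0.4250, 1.1384).

(-0.4250, 1.1384)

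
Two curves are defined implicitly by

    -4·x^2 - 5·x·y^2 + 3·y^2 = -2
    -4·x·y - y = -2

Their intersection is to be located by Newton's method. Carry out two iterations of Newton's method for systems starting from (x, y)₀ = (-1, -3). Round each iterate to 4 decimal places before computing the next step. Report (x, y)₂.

(-0.7793, -0.8602)

At (-1, -3): F = (70.0000, -7.0000).
Jacobian J = [[-8·x - 5·y^2, -10·x·y + 6·y], [-4·y, -4·x - 1]].
At the point, J = [[-37.0000, -48.0000], [12.0000, 3.0000]] (det J = 465.0000).
Solving J·Δ = −F gives Δ = (0.2710, 1.2495).
Then the next iterate is (x, y)₁ = (-0.7290, -1.7505).
Round to (-0.7290, -1.7505) and repeat: F = (20.236179, -1.353958), J = [[-9.489251, -23.264145], [7.0020, 1.9160]].
Δ = (-0.0503, 0.8903), so (x, y)₂ = (-0.7793, -0.8602).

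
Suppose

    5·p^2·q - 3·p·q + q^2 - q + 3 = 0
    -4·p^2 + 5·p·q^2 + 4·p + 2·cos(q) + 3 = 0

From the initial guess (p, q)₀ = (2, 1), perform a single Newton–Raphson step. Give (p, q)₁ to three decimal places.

At (2, 1): F = (17.000, 6.08060).
Jacobian J = [[10·p·q - 3·q, 5·p^2 - 3·p + 2·q - 1], [-8·p + 5·q^2 + 4, 10·p·q - 2·sin(q)]].
At the point, J = [[17.000, 15.000], [-7.000, 18.31706]] (det J = 416.38999).
Solving J·Δ = −F gives Δ = (-0.529, -0.534).
Then the next iterate is (p, q)₁ = (1.471, 0.466).

(1.471, 0.466)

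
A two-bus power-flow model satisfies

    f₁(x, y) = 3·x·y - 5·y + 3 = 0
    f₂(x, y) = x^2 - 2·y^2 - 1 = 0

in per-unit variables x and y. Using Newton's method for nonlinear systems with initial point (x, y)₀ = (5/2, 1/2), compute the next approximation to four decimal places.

At (5/2, 1/2): F = (4.2500, 4.7500).
Jacobian J = [[3·y, 3·x - 5], [2·x, -4·y]].
At the point, J = [[1.5000, 2.5000], [5.0000, -2.0000]] (det J = -15.5000).
Solving J·Δ = −F gives Δ = (-1.3145, -0.9113).
Then the next iterate is (x, y)₁ = (1.1855, -0.4113).

(1.1855, -0.4113)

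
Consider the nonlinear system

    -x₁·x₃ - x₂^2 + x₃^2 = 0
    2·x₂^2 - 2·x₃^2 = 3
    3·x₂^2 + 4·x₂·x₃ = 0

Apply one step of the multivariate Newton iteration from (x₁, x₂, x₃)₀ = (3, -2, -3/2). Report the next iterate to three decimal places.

(3.128, -1.140, -0.436)

At (3, -2, -3/2): F = (2.750, 0.500, 24.000).
Jacobian J = [[-x₃, -2·x₂, -x₁ + 2·x₃], [0, 4·x₂, -4·x₃], [0, 6·x₂ + 4·x₃, 4·x₂]].
At the point, J = [[1.500, 4.000, -6.000], [0.000, -8.000, 6.000], [0.000, -18.000, -8.000]] (det J = 258.000).
Solving J·Δ = −F gives Δ = (0.128, 0.860, 1.064).
Then the next iterate is (x₁, x₂, x₃)₁ = (3.128, -1.140, -0.436).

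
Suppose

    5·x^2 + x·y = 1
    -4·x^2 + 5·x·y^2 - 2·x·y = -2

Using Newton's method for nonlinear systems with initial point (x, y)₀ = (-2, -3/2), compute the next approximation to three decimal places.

(-1.011, -1.130)

At (-2, -3/2): F = (22.000, -42.500).
Jacobian J = [[10·x + y, x], [-8·x + 5·y^2 - 2·y, 10·x·y - 2·x]].
At the point, J = [[-21.500, -2.000], [30.250, 34.000]] (det J = -670.500).
Solving J·Δ = −F gives Δ = (0.989, 0.370).
Then the next iterate is (x, y)₁ = (-1.011, -1.130).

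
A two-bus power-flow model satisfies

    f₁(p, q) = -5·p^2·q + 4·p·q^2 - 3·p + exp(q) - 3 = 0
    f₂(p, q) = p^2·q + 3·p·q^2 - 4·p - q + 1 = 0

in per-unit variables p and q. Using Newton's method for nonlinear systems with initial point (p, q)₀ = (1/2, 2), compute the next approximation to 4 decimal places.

At (1/2, 2): F = (8.389056, 3.5000).
Jacobian J = [[-10·p·q + 4·q^2 - 3, -5·p^2 + 8·p·q + exp(q)], [2·p·q + 3·q^2 - 4, p^2 + 6·p·q - 1]].
At the point, J = [[3.0000, 14.139056], [10.0000, 5.2500]] (det J = -125.640561).
Solving J·Δ = −F gives Δ = (-0.0433, -0.5841).
Then the next iterate is (p, q)₁ = (0.4567, 1.4159).

(0.4567, 1.4159)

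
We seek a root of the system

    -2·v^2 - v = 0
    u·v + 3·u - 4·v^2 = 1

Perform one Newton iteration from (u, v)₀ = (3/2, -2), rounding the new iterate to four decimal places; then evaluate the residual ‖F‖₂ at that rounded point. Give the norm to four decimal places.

2.9091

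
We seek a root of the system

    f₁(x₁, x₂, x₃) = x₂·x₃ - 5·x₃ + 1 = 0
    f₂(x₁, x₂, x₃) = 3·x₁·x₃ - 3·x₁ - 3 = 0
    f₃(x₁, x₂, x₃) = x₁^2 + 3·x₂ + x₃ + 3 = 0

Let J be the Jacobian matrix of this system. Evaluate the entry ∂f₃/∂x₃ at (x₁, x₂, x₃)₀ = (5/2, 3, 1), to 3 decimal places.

1.000

∂f₃/∂x₃ = 1.
At (5/2, 3, 1) this is 1.000.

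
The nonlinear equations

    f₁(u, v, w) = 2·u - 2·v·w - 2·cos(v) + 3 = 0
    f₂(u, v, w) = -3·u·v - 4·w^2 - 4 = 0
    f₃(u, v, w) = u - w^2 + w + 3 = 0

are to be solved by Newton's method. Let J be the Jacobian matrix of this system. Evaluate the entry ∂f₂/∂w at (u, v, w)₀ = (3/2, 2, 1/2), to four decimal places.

-4.0000

∂f₂/∂w = -8·w.
At (3/2, 2, 1/2) this is -4.0000.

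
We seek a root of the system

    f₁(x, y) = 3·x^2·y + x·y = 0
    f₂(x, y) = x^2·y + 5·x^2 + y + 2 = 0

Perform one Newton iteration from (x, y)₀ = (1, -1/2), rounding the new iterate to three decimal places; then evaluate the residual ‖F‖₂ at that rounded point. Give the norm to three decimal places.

2.011

At (1, -1/2): F = (-2.000, 6.000).
Jacobian J = [[6·x·y + y, 3·x^2 + x], [2·x·y + 10·x, x^2 + 1]].
At the point, J = [[-3.500, 4.000], [9.000, 2.000]] (det J = -43.000).
Solving J·Δ = −F gives Δ = (-0.651, -0.070).
Then the next iterate is (x, y)₁ = (0.349, -0.570).
Re-evaluating at (0.349, -0.570): F = (-0.40721, 1.96958), so ‖F‖₂ = 2.011.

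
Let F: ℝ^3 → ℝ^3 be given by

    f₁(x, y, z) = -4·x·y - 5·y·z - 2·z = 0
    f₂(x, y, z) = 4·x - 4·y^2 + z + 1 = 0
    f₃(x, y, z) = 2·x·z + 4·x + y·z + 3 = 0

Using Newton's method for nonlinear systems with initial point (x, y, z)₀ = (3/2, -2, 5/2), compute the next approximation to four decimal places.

(0.0774, -1.1936, 1.7875)

At (3/2, -2, 5/2): F = (32.0000, -6.5000, 11.5000).
Jacobian J = [[-4·y, -4·x - 5·z, -5·y - 2], [4, -8·y, 1], [2·z + 4, z, 2·x + y]].
At the point, J = [[8.0000, -18.5000, 8.0000], [4.0000, 16.0000, 1.0000], [9.0000, 2.5000, 1.0000]] (det J = -1056.5000).
Solving J·Δ = −F gives Δ = (-1.4226, 0.8064, -0.7125).
Then the next iterate is (x, y, z)₁ = (0.0774, -1.1936, 1.7875).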